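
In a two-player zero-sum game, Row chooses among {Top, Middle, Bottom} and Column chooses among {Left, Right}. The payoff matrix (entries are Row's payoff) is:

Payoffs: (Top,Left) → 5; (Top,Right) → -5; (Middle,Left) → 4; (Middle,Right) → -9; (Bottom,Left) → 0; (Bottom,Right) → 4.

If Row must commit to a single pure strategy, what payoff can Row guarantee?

0

Row minima: Top → -5, Middle → -9, Bottom → 0.
The best of these is 0.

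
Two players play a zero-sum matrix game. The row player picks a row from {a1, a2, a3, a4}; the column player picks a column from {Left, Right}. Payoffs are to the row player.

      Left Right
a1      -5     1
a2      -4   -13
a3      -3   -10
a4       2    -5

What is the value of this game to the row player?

-23/13

Row minima: a1 → -5, a2 → -13, a3 → -10, a4 → -5; maximin = -5.
Column maxima: Left → 2, Right → 1; minimax = 1.
-5 ≠ 1, so there is no saddle point; optimal play is mixed.
a2 is strictly dominated by a3, so the row player never plays it.
a3 is strictly dominated by a4, so the row player never plays it.
On the remaining 2×2 (a1, a4 vs Left, Right):
Let the row player play a1 with probability p. Expected payoff against Left: (-5)p + 2(1−p) = −7p + 2; against Right: 1p + (-5)(1−p) = 6p − 5.
Setting these equal: −7p + 2 = 6p − 5 ⇒ −13p = -7 ⇒ p = 7/13, and the value is (-7)·(7/13) + 2 = -23/13.
For the column player: with q = P(Left), equating a1's and a4's payoffs gives −6q + 1 = 7q − 5 ⇒ q = 6/13.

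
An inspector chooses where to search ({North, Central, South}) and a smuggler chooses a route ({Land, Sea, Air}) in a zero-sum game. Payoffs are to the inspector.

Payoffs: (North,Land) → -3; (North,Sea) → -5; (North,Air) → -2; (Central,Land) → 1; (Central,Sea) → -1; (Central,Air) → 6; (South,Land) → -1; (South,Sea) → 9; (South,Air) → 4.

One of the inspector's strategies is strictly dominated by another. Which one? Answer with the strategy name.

Central gives a strictly higher payoff than North against every column: 1 > -3, -1 > -5, 6 > -2.
So North is strictly dominated and the inspector never plays it.

North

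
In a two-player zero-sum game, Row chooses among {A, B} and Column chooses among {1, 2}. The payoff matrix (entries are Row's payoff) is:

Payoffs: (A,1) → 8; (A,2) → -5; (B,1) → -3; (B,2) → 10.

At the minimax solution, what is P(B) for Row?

Row minima: A → -5, B → -3; maximin = -3.
Column maxima: 1 → 8, 2 → 10; minimax = 8.
-3 ≠ 8, so there is no saddle point; optimal play is mixed.
Let Row play A with probability p. Expected payoff against 1: 8p + (-3)(1−p) = 11p − 3; against 2: (-5)p + 10(1−p) = −15p + 10.
Setting these equal: 11p − 3 = −15p + 10 ⇒ 26p = 13 ⇒ p = 1/2, and the value is (11)·(1/2) − 3 = 5/2.
For Column: with q = P(1), equating A's and B's payoffs gives 13q − 5 = −13q + 10 ⇒ q = 15/26.

1/2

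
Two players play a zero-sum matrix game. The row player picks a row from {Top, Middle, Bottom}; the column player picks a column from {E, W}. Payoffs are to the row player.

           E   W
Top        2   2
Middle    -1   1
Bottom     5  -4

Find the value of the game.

Row minima: Top → 2, Middle → -1, Bottom → -4; maximin = 2.
Column maxima: E → 5, W → 2; minimax = 2.
Since maximin = minimax = 2, there is a saddle point and the value is 2.

2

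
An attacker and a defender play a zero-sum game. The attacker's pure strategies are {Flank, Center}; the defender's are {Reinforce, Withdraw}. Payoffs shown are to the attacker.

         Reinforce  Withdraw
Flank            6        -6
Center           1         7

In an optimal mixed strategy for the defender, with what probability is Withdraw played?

5/18

Row minima: Flank → -6, Center → 1; maximin = 1.
Column maxima: Reinforce → 6, Withdraw → 7; minimax = 6.
1 ≠ 6, so there is no saddle point; optimal play is mixed.
Let the attacker play Flank with probability p. Expected payoff against Reinforce: 6p + 1(1−p) = 5p + 1; against Withdraw: (-6)p + 7(1−p) = −13p + 7.
Setting these equal: 5p + 1 = −13p + 7 ⇒ 18p = 6 ⇒ p = 1/3, and the value is (5)·(1/3) + 1 = 8/3.
For the defender: with q = P(Reinforce), equating Flank's and Center's payoffs gives 12q − 6 = −6q + 7 ⇒ q = 13/18.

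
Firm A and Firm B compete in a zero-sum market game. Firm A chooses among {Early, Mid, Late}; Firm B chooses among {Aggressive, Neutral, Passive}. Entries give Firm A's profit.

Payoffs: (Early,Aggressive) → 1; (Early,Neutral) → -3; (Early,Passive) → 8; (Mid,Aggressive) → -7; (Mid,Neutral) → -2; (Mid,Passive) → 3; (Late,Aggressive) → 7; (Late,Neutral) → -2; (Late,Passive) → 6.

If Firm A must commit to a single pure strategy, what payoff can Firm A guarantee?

Row minima: Early → -3, Mid → -7, Late → -2.
The best of these is -2.

-2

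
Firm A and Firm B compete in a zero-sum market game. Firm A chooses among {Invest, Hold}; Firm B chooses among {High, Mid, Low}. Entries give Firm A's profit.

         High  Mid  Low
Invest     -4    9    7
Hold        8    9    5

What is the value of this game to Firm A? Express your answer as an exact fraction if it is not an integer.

Row minima: Invest → -4, Hold → 5; maximin = 5.
Column maxima: High → 8, Mid → 9, Low → 7; minimax = 7.
5 ≠ 7, so there is no saddle point; optimal play is mixed.
Mid is strictly dominated by High (it gives Firm A strictly more in every row), so Firm B never plays it.
On the remaining 2×2 (Invest, Hold vs High, Low):
Let Firm A play Invest with probability p. Expected payoff against High: (-4)p + 8(1−p) = −12p + 8; against Low: 7p + 5(1−p) = 2p + 5.
Setting these equal: −12p + 8 = 2p + 5 ⇒ −14p = -3 ⇒ p = 3/14, and the value is (-12)·(3/14) + 8 = 38/7.
For Firm B: with q = P(High), equating Invest's and Hold's payoffs gives −11q + 7 = 3q + 5 ⇒ q = 1/7.

38/7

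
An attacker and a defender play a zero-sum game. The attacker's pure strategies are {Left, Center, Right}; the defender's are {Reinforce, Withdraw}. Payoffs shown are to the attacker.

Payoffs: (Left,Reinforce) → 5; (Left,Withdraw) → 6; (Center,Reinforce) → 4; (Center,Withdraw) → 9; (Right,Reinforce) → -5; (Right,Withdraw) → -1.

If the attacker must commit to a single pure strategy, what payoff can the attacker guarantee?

5

Row minima: Left → 5, Center → 4, Right → -5.
The best of these is 5.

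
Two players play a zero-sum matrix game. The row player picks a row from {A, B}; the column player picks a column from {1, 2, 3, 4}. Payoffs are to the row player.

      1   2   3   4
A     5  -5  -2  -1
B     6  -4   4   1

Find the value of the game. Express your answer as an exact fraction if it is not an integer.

-4

Row minima: A → -5, B → -4; maximin = -4.
Column maxima: 1 → 6, 2 → -4, 3 → 4, 4 → 1; minimax = -4.
Since maximin = minimax = -4, there is a saddle point and the value is -4.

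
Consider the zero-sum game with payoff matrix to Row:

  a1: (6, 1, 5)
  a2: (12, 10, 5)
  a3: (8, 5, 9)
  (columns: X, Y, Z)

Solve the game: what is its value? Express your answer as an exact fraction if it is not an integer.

Row minima: a1 → 1, a2 → 5, a3 → 5; maximin = 5.
Column maxima: X → 12, Y → 10, Z → 9; minimax = 9.
5 ≠ 9, so there is no saddle point; optimal play is mixed.
a1 is strictly dominated by a3, so Row never plays it.
X is strictly dominated by Y (it gives Row strictly more in every row), so Column never plays it.
On the remaining 2×2 (a2, a3 vs Y, Z):
Let Row play a2 with probability p. Expected payoff against Y: 10p + 5(1−p) = 5p + 5; against Z: 5p + 9(1−p) = −4p + 9.
Setting these equal: 5p + 5 = −4p + 9 ⇒ 9p = 4 ⇒ p = 4/9, and the value is (5)·(4/9) + 5 = 65/9.
For Column: with q = P(Y), equating a2's and a3's payoffs gives 5q + 5 = −4q + 9 ⇒ q = 4/9.

65/9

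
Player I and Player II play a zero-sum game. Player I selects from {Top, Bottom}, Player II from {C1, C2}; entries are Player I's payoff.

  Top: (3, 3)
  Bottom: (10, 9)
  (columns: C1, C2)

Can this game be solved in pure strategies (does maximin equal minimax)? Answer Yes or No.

Yes

Row minima: Top → 3, Bottom → 9; maximin = 9.
Column maxima: C1 → 10, C2 → 9; minimax = 9.
maximin = minimax = 9, so a saddle point exists.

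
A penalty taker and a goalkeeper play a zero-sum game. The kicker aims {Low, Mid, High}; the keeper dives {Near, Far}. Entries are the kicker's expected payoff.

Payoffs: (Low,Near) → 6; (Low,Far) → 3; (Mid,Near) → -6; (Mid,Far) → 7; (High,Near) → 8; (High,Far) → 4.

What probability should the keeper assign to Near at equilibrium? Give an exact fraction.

3/17

Row minima: Low → 3, Mid → -6, High → 4; maximin = 4.
Column maxima: Near → 8, Far → 7; minimax = 7.
4 ≠ 7, so there is no saddle point; optimal play is mixed.
Low is strictly dominated by High, so the kicker never plays it.
On the remaining 2×2 (Mid, High vs Near, Far):
Let the kicker play Mid with probability p. Expected payoff against Near: (-6)p + 8(1−p) = −14p + 8; against Far: 7p + 4(1−p) = 3p + 4.
Setting these equal: −14p + 8 = 3p + 4 ⇒ −17p = -4 ⇒ p = 4/17, and the value is (-14)·(4/17) + 8 = 80/17.
For the keeper: with q = P(Near), equating Mid's and High's payoffs gives −13q + 7 = 4q + 4 ⇒ q = 3/17.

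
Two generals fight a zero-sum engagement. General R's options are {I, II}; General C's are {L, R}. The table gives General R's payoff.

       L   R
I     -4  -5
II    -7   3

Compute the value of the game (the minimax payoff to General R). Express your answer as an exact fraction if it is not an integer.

Row minima: I → -5, II → -7; maximin = -5.
Column maxima: L → -4, R → 3; minimax = -4.
-5 ≠ -4, so there is no saddle point; optimal play is mixed.
Let General R play I with probability p. Expected payoff against L: (-4)p + (-7)(1−p) = 3p − 7; against R: (-5)p + 3(1−p) = −8p + 3.
Setting these equal: 3p − 7 = −8p + 3 ⇒ 11p = 10 ⇒ p = 10/11, and the value is (3)·(10/11) − 7 = -47/11.
For General C: with q = P(L), equating I's and II's payoffs gives q − 5 = −10q + 3 ⇒ q = 8/11.

-47/11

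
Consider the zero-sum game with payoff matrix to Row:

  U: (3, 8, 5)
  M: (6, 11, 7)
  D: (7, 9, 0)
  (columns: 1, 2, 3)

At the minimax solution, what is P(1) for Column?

7/8

Row minima: U → 3, M → 6, D → 0; maximin = 6.
Column maxima: 1 → 7, 2 → 11, 3 → 7; minimax = 7.
6 ≠ 7, so there is no saddle point; optimal play is mixed.
U is strictly dominated by M, so Row never plays it.
2 is strictly dominated by 1 (it gives Row strictly more in every row), so Column never plays it.
On the remaining 2×2 (M, D vs 1, 3):
Let Row play M with probability p. Expected payoff against 1: 6p + 7(1−p) = −p + 7; against 3: 7p + 0(1−p) = 7p.
Setting these equal: −p + 7 = 7p ⇒ −8p = -7 ⇒ p = 7/8, and the value is (-1)·(7/8) + 7 = 49/8.
For Column: with q = P(1), equating M's and D's payoffs gives −q + 7 = 7q ⇒ q = 7/8.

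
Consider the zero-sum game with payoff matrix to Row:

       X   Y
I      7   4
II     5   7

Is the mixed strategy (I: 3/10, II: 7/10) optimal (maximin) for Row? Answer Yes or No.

No

Against X this mix gives (3/10)·7 + (7/10)·5 = 28/5.
Against Y this mix gives (3/10)·4 + (7/10)·7 = 61/10.
Column will play X, holding Row to 28/5. Shifting weight toward the row that does better against X would raise this floor (the equalizing mix achieves 29/5 against both X and Y), so the proposed strategy is not optimal.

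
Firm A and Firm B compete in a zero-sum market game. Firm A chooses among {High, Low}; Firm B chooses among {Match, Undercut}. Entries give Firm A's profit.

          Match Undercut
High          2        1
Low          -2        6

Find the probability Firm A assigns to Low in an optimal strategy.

1/9

Row minima: High → 1, Low → -2; maximin = 1.
Column maxima: Match → 2, Undercut → 6; minimax = 2.
1 ≠ 2, so there is no saddle point; optimal play is mixed.
Let Firm A play High with probability p. Expected payoff against Match: 2p + (-2)(1−p) = 4p − 2; against Undercut: 1p + 6(1−p) = −5p + 6.
Setting these equal: 4p − 2 = −5p + 6 ⇒ 9p = 8 ⇒ p = 8/9, and the value is (4)·(8/9) − 2 = 14/9.
For Firm B: with q = P(Match), equating High's and Low's payoffs gives q + 1 = −8q + 6 ⇒ q = 5/9.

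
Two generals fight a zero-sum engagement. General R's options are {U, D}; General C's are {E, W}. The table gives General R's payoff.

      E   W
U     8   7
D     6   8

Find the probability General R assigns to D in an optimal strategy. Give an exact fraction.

1/3

Row minima: U → 7, D → 6; maximin = 7.
Column maxima: E → 8, W → 8; minimax = 8.
7 ≠ 8, so there is no saddle point; optimal play is mixed.
Let General R play U with probability p. Expected payoff against E: 8p + 6(1−p) = 2p + 6; against W: 7p + 8(1−p) = −p + 8.
Setting these equal: 2p + 6 = −p + 8 ⇒ 3p = 2 ⇒ p = 2/3, and the value is (2)·(2/3) + 6 = 22/3.
For General C: with q = P(E), equating U's and D's payoffs gives q + 7 = −2q + 8 ⇒ q = 1/3.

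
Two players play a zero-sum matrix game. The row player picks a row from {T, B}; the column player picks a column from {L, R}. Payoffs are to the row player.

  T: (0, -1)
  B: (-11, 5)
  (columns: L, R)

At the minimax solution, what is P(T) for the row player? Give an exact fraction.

16/17

Row minima: T → -1, B → -11; maximin = -1.
Column maxima: L → 0, R → 5; minimax = 0.
-1 ≠ 0, so there is no saddle point; optimal play is mixed.
Let the row player play T with probability p. Expected payoff against L: 0p + (-11)(1−p) = 11p − 11; against R: (-1)p + 5(1−p) = −6p + 5.
Setting these equal: 11p − 11 = −6p + 5 ⇒ 17p = 16 ⇒ p = 16/17, and the value is (11)·(16/17) − 11 = -11/17.
For the column player: with q = P(L), equating T's and B's payoffs gives q − 1 = −16q + 5 ⇒ q = 6/17.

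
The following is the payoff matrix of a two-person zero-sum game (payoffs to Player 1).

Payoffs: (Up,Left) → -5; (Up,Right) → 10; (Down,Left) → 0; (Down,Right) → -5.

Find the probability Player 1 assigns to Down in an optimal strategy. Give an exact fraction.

Row minima: Up → -5, Down → -5; maximin = -5.
Column maxima: Left → 0, Right → 10; minimax = 0.
-5 ≠ 0, so there is no saddle point; optimal play is mixed.
Let Player 1 play Up with probability p. Expected payoff against Left: (-5)p + 0(1−p) = −5p; against Right: 10p + (-5)(1−p) = 15p − 5.
Setting these equal: −5p = 15p − 5 ⇒ −20p = -5 ⇒ p = 1/4, and the value is (-5)·(1/4) = -5/4.
For Player 2: with q = P(Left), equating Up's and Down's payoffs gives −15q + 10 = 5q − 5 ⇒ q = 3/4.

3/4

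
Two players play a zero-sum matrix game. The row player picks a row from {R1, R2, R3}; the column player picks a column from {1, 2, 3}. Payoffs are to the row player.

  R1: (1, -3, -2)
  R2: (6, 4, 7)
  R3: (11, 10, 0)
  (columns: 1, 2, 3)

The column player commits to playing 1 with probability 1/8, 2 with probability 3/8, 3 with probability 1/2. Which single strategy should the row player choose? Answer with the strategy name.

Expected payoff of R1: (1/8)·1 + (3/8)·(-3) + (1/2)·(-2) = -2.
Expected payoff of R2: (1/8)·6 + (3/8)·4 + (1/2)·7 = 23/4.
Expected payoff of R3: (1/8)·11 + (3/8)·10 + (1/2)·0 = 41/8.
The largest is 23/4, so the row player's best response is R2.

R2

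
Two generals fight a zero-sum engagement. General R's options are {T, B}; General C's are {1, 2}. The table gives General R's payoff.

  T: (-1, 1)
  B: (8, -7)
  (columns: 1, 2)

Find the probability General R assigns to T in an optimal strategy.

15/17

Row minima: T → -1, B → -7; maximin = -1.
Column maxima: 1 → 8, 2 → 1; minimax = 1.
-1 ≠ 1, so there is no saddle point; optimal play is mixed.
Let General R play T with probability p. Expected payoff against 1: (-1)p + 8(1−p) = −9p + 8; against 2: 1p + (-7)(1−p) = 8p − 7.
Setting these equal: −9p + 8 = 8p − 7 ⇒ −17p = -15 ⇒ p = 15/17, and the value is (-9)·(15/17) + 8 = 1/17.
For General C: with q = P(1), equating T's and B's payoffs gives −2q + 1 = 15q − 7 ⇒ q = 8/17.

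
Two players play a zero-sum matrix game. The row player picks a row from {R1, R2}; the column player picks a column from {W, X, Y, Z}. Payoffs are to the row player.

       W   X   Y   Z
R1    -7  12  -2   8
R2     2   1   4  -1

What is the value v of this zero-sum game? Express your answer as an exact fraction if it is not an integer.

Row minima: R1 → -7, R2 → -1; maximin = -1.
Column maxima: W → 2, X → 12, Y → 4, Z → 8; minimax = 2.
-1 ≠ 2, so there is no saddle point; optimal play is mixed.
X is strictly dominated by Z (it gives the row player strictly more in every row), so the column player never plays it.
Y is strictly dominated by W (it gives the row player strictly more in every row), so the column player never plays it.
On the remaining 2×2 (R1, R2 vs W, Z):
Let the row player play R1 with probability p. Expected payoff against W: (-7)p + 2(1−p) = −9p + 2; against Z: 8p + (-1)(1−p) = 9p − 1.
Setting these equal: −9p + 2 = 9p − 1 ⇒ −18p = -3 ⇒ p = 1/6, and the value is (-9)·(1/6) + 2 = 1/2.
For the column player: with q = P(W), equating R1's and R2's payoffs gives −15q + 8 = 3q − 1 ⇒ q = 1/2.

1/2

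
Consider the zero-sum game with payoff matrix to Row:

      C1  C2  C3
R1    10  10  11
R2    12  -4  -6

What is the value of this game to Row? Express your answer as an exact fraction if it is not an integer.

10

Row minima: R1 → 10, R2 → -6; maximin = 10.
Column maxima: C1 → 12, C2 → 10, C3 → 11; minimax = 10.
Since maximin = minimax = 10, there is a saddle point and the value is 10.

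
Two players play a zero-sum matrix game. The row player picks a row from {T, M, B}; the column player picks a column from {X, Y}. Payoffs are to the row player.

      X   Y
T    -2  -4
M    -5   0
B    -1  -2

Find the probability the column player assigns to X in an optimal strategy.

Row minima: T → -4, M → -5, B → -2; maximin = -2.
Column maxima: X → -1, Y → 0; minimax = -1.
-2 ≠ -1, so there is no saddle point; optimal play is mixed.
T is strictly dominated by B, so the row player never plays it.
On the remaining 2×2 (M, B vs X, Y):
Let the row player play M with probability p. Expected payoff against X: (-5)p + (-1)(1−p) = −4p − 1; against Y: 0p + (-2)(1−p) = 2p − 2.
Setting these equal: −4p − 1 = 2p − 2 ⇒ −6p = -1 ⇒ p = 1/6, and the value is (-4)·(1/6) − 1 = -5/3.
For the column player: with q = P(X), equating M's and B's payoffs gives −5q = q − 2 ⇒ q = 1/3.

1/3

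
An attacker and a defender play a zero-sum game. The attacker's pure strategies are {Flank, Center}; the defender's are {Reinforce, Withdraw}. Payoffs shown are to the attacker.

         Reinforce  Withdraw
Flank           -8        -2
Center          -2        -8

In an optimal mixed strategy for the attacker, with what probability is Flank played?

Row minima: Flank → -8, Center → -8; maximin = -8.
Column maxima: Reinforce → -2, Withdraw → -2; minimax = -2.
-8 ≠ -2, so there is no saddle point; optimal play is mixed.
Let the attacker play Flank with probability p. Expected payoff against Reinforce: (-8)p + (-2)(1−p) = −6p − 2; against Withdraw: (-2)p + (-8)(1−p) = 6p − 8.
Setting these equal: −6p − 2 = 6p − 8 ⇒ −12p = -6 ⇒ p = 1/2, and the value is (-6)·(1/2) − 2 = -5.
For the defender: with q = P(Reinforce), equating Flank's and Center's payoffs gives −6q − 2 = 6q − 8 ⇒ q = 1/2.

1/2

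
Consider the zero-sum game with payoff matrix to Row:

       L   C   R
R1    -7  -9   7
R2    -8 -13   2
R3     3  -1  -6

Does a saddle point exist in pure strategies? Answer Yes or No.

No

Row minima: R1 → -9, R2 → -13, R3 → -6; maximin = -6.
Column maxima: L → 3, C → -1, R → 7; minimax = -1.
-6 ≠ -1, so no pure-strategy equilibrium exists.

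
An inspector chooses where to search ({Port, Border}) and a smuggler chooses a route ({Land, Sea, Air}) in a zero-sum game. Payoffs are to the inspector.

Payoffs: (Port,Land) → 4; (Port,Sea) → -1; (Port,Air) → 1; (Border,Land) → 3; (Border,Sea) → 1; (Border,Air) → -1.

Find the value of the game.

0

Row minima: Port → -1, Border → -1; maximin = -1.
Column maxima: Land → 4, Sea → 1, Air → 1; minimax = 1.
-1 ≠ 1, so there is no saddle point; optimal play is mixed.
Land is strictly dominated by Sea (it gives the inspector strictly more in every row), so the smuggler never plays it.
On the remaining 2×2 (Port, Border vs Sea, Air):
Let the inspector play Port with probability p. Expected payoff against Sea: (-1)p + 1(1−p) = −2p + 1; against Air: 1p + (-1)(1−p) = 2p − 1.
Setting these equal: −2p + 1 = 2p − 1 ⇒ −4p = -2 ⇒ p = 1/2, and the value is (-2)·(1/2) + 1 = 0.
For the smuggler: with q = P(Sea), equating Port's and Border's payoffs gives −2q + 1 = 2q − 1 ⇒ q = 1/2.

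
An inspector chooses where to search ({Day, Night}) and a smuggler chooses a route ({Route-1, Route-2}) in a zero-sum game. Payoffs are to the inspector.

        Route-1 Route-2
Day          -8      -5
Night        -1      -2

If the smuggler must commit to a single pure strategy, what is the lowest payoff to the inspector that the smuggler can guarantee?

-2

Column maxima: Route-1 → -1, Route-2 → -2.
The smallest of these is -2.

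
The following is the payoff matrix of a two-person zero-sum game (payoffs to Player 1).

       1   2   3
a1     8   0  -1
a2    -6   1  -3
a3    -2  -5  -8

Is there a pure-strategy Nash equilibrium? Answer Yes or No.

Yes

Row minima: a1 → -1, a2 → -6, a3 → -8; maximin = -1.
Column maxima: 1 → 8, 2 → 1, 3 → -1; minimax = -1.
maximin = minimax = -1, so a saddle point exists.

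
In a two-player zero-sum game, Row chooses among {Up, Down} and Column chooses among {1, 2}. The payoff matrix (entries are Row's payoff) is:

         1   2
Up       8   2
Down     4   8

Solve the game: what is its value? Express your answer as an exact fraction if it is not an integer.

28/5

Row minima: Up → 2, Down → 4; maximin = 4.
Column maxima: 1 → 8, 2 → 8; minimax = 8.
4 ≠ 8, so there is no saddle point; optimal play is mixed.
Let Row play Up with probability p. Expected payoff against 1: 8p + 4(1−p) = 4p + 4; against 2: 2p + 8(1−p) = −6p + 8.
Setting these equal: 4p + 4 = −6p + 8 ⇒ 10p = 4 ⇒ p = 2/5, and the value is (4)·(2/5) + 4 = 28/5.
For Column: with q = P(1), equating Up's and Down's payoffs gives 6q + 2 = −4q + 8 ⇒ q = 3/5.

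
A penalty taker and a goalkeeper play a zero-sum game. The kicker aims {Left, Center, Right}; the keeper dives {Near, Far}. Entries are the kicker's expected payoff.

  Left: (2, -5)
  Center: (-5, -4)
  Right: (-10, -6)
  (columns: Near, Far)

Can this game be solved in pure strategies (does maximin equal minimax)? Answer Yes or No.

No

Row minima: Left → -5, Center → -5, Right → -10; maximin = -5.
Column maxima: Near → 2, Far → -4; minimax = -4.
-5 ≠ -4, so no pure-strategy equilibrium exists.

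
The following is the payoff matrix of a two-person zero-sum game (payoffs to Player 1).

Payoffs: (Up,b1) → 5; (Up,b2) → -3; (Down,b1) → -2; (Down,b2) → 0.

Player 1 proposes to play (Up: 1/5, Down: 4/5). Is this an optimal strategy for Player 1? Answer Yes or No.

Yes

Against b1 this mix gives (1/5)·5 + (4/5)·(-2) = -3/5.
Against b2 this mix gives (1/5)·(-3) + (4/5)·0 = -3/5.
All of Player 2's active replies (b1, b2) yield -3/5, and no column does worse for Player 1. The mix makes Player 2 indifferent and guarantees -3/5, so it is optimal.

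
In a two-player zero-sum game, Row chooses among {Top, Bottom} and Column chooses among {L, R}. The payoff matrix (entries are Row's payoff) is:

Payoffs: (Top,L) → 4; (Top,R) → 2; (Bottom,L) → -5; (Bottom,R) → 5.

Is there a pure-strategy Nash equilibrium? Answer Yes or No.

Row minima: Top → 2, Bottom → -5; maximin = 2.
Column maxima: L → 4, R → 5; minimax = 4.
2 ≠ 4, so no pure-strategy equilibrium exists.

No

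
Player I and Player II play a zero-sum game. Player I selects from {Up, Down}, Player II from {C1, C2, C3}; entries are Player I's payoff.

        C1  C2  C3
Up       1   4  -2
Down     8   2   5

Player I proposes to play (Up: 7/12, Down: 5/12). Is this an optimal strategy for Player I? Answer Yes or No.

Against C1 this mix gives (7/12)·1 + (5/12)·8 = 47/12.
Against C2 this mix gives (7/12)·4 + (5/12)·2 = 19/6.
Against C3 this mix gives (7/12)·(-2) + (5/12)·5 = 11/12.
Player II will play C3, holding Player I to 11/12. Shifting weight toward the row that does better against C3 would raise this floor (the equalizing mix achieves 8/3 against both C3 and C2), so the proposed strategy is not optimal.

No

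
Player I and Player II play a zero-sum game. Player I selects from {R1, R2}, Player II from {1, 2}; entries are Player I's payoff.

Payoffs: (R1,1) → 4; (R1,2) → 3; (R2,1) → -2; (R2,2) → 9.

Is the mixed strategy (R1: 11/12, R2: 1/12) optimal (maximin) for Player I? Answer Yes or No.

Against 1 this mix gives (11/12)·4 + (1/12)·(-2) = 7/2.
Against 2 this mix gives (11/12)·3 + (1/12)·9 = 7/2.
All of Player II's active replies (1, 2) yield 7/2, and no column does worse for Player I. The mix makes Player II indifferent and guarantees 7/2, so it is optimal.

Yes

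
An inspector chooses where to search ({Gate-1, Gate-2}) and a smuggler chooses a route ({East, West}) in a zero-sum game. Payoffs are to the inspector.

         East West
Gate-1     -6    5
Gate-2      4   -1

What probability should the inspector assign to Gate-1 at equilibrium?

Row minima: Gate-1 → -6, Gate-2 → -1; maximin = -1.
Column maxima: East → 4, West → 5; minimax = 4.
-1 ≠ 4, so there is no saddle point; optimal play is mixed.
Let the inspector play Gate-1 with probability p. Expected payoff against East: (-6)p + 4(1−p) = −10p + 4; against West: 5p + (-1)(1−p) = 6p − 1.
Setting these equal: −10p + 4 = 6p − 1 ⇒ −16p = -5 ⇒ p = 5/16, and the value is (-10)·(5/16) + 4 = 7/8.
For the smuggler: with q = P(East), equating Gate-1's and Gate-2's payoffs gives −11q + 5 = 5q − 1 ⇒ q = 3/8.

5/16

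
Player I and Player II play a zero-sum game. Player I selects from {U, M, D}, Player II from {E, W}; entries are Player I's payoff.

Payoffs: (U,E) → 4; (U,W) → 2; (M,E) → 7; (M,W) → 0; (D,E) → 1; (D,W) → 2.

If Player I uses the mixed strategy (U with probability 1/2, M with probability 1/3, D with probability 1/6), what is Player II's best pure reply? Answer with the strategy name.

If Player II plays E, Player I's expected payoff is (1/2)·4 + (1/3)·7 + (1/6)·1 = 9/2.
If Player II plays W, Player I's expected payoff is (1/2)·2 + (1/3)·0 + (1/6)·2 = 4/3.
Player II minimizes Player I's payoff; the smallest is 4/3, so the best response is W.

W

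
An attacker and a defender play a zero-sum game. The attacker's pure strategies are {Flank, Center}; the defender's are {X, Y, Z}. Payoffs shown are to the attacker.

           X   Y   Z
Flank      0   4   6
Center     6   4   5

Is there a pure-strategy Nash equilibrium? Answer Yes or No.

Yes

Row minima: Flank → 0, Center → 4; maximin = 4.
Column maxima: X → 6, Y → 4, Z → 6; minimax = 4.
maximin = minimax = 4, so a saddle point exists.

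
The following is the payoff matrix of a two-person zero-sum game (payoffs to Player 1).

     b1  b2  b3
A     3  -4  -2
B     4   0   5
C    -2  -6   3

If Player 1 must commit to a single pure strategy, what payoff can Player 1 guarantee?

0

Row minima: A → -4, B → 0, C → -6.
The best of these is 0.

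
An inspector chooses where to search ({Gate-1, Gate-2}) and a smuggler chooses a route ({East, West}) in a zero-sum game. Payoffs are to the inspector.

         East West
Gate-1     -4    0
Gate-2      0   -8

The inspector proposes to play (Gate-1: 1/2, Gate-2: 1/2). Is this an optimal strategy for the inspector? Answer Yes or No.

No

Against East this mix gives (1/2)·(-4) + (1/2)·0 = -2.
Against West this mix gives (1/2)·0 + (1/2)·(-8) = -4.
The smuggler will play West, holding the inspector to -4. Shifting weight toward the row that does better against West would raise this floor (the equalizing mix achieves -8/3 against both West and East), so the proposed strategy is not optimal.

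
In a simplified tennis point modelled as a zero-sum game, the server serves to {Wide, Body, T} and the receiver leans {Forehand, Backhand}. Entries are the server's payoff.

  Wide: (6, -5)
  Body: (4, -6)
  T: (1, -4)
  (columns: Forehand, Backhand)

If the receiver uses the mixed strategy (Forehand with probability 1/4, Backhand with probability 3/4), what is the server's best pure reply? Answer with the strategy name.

Wide

Expected payoff of Wide: (1/4)·6 + (3/4)·(-5) = -9/4.
Expected payoff of Body: (1/4)·4 + (3/4)·(-6) = -7/2.
Expected payoff of T: (1/4)·1 + (3/4)·(-4) = -11/4.
The largest is -9/4, so the server's best response is Wide.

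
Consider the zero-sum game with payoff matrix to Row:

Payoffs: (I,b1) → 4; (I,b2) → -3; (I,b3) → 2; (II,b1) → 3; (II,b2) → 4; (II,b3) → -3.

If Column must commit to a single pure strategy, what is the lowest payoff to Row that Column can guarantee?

2

Column maxima: b1 → 4, b2 → 4, b3 → 2.
The smallest of these is 2.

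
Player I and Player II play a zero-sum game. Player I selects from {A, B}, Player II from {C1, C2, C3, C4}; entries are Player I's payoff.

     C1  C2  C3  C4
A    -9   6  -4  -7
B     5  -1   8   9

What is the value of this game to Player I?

Row minima: A → -9, B → -1; maximin = -1.
Column maxima: C1 → 5, C2 → 6, C3 → 8, C4 → 9; minimax = 5.
-1 ≠ 5, so there is no saddle point; optimal play is mixed.
C3 is strictly dominated by C1 (it gives Player I strictly more in every row), so Player II never plays it.
C4 is strictly dominated by C1 (it gives Player I strictly more in every row), so Player II never plays it.
On the remaining 2×2 (A, B vs C1, C2):
Let Player I play A with probability p. Expected payoff against C1: (-9)p + 5(1−p) = −14p + 5; against C2: 6p + (-1)(1−p) = 7p − 1.
Setting these equal: −14p + 5 = 7p − 1 ⇒ −21p = -6 ⇒ p = 2/7, and the value is (-14)·(2/7) + 5 = 1.
For Player II: with q = P(C1), equating A's and B's payoffs gives −15q + 6 = 6q − 1 ⇒ q = 1/3.

1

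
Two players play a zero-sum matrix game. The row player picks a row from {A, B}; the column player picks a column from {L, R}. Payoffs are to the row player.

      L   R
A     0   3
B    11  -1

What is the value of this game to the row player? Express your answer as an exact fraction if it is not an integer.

11/5

Row minima: A → 0, B → -1; maximin = 0.
Column maxima: L → 11, R → 3; minimax = 3.
0 ≠ 3, so there is no saddle point; optimal play is mixed.
Let the row player play A with probability p. Expected payoff against L: 0p + 11(1−p) = −11p + 11; against R: 3p + (-1)(1−p) = 4p − 1.
Setting these equal: −11p + 11 = 4p − 1 ⇒ −15p = -12 ⇒ p = 4/5, and the value is (-11)·(4/5) + 11 = 11/5.
For the column player: with q = P(L), equating A's and B's payoffs gives −3q + 3 = 12q − 1 ⇒ q = 4/15.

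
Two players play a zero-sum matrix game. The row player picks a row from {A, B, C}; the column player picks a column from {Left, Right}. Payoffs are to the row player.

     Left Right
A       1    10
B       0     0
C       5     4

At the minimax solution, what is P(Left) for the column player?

Row minima: A → 1, B → 0, C → 4; maximin = 4.
Column maxima: Left → 5, Right → 10; minimax = 5.
4 ≠ 5, so there is no saddle point; optimal play is mixed.
B is strictly dominated by A, so the row player never plays it.
On the remaining 2×2 (A, C vs Left, Right):
Let the row player play A with probability p. Expected payoff against Left: 1p + 5(1−p) = −4p + 5; against Right: 10p + 4(1−p) = 6p + 4.
Setting these equal: −4p + 5 = 6p + 4 ⇒ −10p = -1 ⇒ p = 1/10, and the value is (-4)·(1/10) + 5 = 23/5.
For the column player: with q = P(Left), equating A's and C's payoffs gives −9q + 10 = q + 4 ⇒ q = 3/5.

3/5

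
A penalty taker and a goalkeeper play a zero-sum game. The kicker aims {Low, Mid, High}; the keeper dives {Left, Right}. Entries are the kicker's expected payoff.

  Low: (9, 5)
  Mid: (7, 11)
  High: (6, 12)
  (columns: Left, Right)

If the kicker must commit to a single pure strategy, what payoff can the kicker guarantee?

Row minima: Low → 5, Mid → 7, High → 6.
The best of these is 7.

7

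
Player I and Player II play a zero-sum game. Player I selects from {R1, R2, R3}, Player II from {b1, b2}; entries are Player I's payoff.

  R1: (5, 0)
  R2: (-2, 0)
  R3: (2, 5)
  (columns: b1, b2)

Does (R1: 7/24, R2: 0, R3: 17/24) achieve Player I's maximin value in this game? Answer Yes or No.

No

Against b1 this mix gives (7/24)·5 + (17/24)·2 = 23/8.
Against b2 this mix gives (7/24)·0 + (17/24)·5 = 85/24.
Player II will play b1, holding Player I to 23/8. Shifting weight toward the row that does better against b1 would raise this floor (the equalizing mix achieves 25/8 against both b1 and b2), so the proposed strategy is not optimal.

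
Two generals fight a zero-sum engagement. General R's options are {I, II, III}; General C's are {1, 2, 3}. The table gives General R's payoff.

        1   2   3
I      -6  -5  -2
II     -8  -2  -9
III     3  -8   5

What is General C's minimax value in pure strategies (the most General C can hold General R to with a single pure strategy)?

-2

Column maxima: 1 → 3, 2 → -2, 3 → 5.
The smallest of these is -2.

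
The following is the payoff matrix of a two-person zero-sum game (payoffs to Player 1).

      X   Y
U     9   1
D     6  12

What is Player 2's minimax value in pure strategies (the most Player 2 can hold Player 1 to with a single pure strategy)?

9

Column maxima: X → 9, Y → 12.
The smallest of these is 9.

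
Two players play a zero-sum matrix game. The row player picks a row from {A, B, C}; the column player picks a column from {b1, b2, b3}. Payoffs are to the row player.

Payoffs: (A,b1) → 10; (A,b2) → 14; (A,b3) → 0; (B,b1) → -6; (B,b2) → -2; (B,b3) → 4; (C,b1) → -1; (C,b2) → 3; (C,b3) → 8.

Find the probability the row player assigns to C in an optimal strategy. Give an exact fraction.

Row minima: A → 0, B → -6, C → -1; maximin = 0.
Column maxima: b1 → 10, b2 → 14, b3 → 8; minimax = 8.
0 ≠ 8, so there is no saddle point; optimal play is mixed.
B is strictly dominated by C, so the row player never plays it.
b2 is strictly dominated by b1 (it gives the row player strictly more in every row), so the column player never plays it.
On the remaining 2×2 (A, C vs b1, b3):
Let the row player play A with probability p. Expected payoff against b1: 10p + (-1)(1−p) = 11p − 1; against b3: 0p + 8(1−p) = −8p + 8.
Setting these equal: 11p − 1 = −8p + 8 ⇒ 19p = 9 ⇒ p = 9/19, and the value is (11)·(9/19) − 1 = 80/19.
For the column player: with q = P(b1), equating A's and C's payoffs gives 10q = −9q + 8 ⇒ q = 8/19.

10/19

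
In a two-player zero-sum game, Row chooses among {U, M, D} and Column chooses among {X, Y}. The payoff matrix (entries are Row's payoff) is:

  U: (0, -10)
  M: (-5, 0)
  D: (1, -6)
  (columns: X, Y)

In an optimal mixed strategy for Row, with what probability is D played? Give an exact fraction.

Row minima: U → -10, M → -5, D → -6; maximin = -5.
Column maxima: X → 1, Y → 0; minimax = 0.
-5 ≠ 0, so there is no saddle point; optimal play is mixed.
U is strictly dominated by D, so Row never plays it.
On the remaining 2×2 (M, D vs X, Y):
Let Row play M with probability p. Expected payoff against X: (-5)p + 1(1−p) = −6p + 1; against Y: 0p + (-6)(1−p) = 6p − 6.
Setting these equal: −6p + 1 = 6p − 6 ⇒ −12p = -7 ⇒ p = 7/12, and the value is (-6)·(7/12) + 1 = -5/2.
For Column: with q = P(X), equating M's and D's payoffs gives −5q = 7q − 6 ⇒ q = 1/2.

5/12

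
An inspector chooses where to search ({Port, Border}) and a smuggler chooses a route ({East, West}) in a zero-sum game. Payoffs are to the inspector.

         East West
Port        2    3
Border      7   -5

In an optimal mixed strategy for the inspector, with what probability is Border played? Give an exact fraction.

Row minima: Port → 2, Border → -5; maximin = 2.
Column maxima: East → 7, West → 3; minimax = 3.
2 ≠ 3, so there is no saddle point; optimal play is mixed.
Let the inspector play Port with probability p. Expected payoff against East: 2p + 7(1−p) = −5p + 7; against West: 3p + (-5)(1−p) = 8p − 5.
Setting these equal: −5p + 7 = 8p − 5 ⇒ −13p = -12 ⇒ p = 12/13, and the value is (-5)·(12/13) + 7 = 31/13.
For the smuggler: with q = P(East), equating Port's and Border's payoffs gives −q + 3 = 12q − 5 ⇒ q = 8/13.

1/13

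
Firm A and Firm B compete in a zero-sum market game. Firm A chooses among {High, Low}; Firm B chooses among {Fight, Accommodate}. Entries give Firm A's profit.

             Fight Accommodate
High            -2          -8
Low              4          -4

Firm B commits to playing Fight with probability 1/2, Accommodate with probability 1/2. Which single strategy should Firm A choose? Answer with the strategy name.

Expected payoff of High: (1/2)·(-2) + (1/2)·(-8) = -5.
Expected payoff of Low: (1/2)·4 + (1/2)·(-4) = 0.
The largest is 0, so Firm A's best response is Low.

Low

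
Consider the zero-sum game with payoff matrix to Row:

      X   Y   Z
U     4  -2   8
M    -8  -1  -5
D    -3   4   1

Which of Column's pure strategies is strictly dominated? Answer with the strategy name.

Z

X holds Row's payoff strictly below Z in every row: 4 < 8, -8 < -5, -3 < 1.
So Z is strictly dominated for Column.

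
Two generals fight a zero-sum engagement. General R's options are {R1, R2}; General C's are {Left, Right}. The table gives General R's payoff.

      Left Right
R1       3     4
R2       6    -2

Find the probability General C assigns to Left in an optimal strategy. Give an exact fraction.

2/3

Row minima: R1 → 3, R2 → -2; maximin = 3.
Column maxima: Left → 6, Right → 4; minimax = 4.
3 ≠ 4, so there is no saddle point; optimal play is mixed.
Let General R play R1 with probability p. Expected payoff against Left: 3p + 6(1−p) = −3p + 6; against Right: 4p + (-2)(1−p) = 6p − 2.
Setting these equal: −3p + 6 = 6p − 2 ⇒ −9p = -8 ⇒ p = 8/9, and the value is (-3)·(8/9) + 6 = 10/3.
For General C: with q = P(Left), equating R1's and R2's payoffs gives −q + 4 = 8q − 2 ⇒ q = 2/3.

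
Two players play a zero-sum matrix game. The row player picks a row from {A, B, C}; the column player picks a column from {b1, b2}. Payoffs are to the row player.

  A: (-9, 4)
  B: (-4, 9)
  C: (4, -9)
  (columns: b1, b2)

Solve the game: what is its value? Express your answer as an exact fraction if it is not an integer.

0

Row minima: A → -9, B → -4, C → -9; maximin = -4.
Column maxima: b1 → 4, b2 → 9; minimax = 4.
-4 ≠ 4, so there is no saddle point; optimal play is mixed.
A is strictly dominated by B, so the row player never plays it.
On the remaining 2×2 (B, C vs b1, b2):
Let the row player play B with probability p. Expected payoff against b1: (-4)p + 4(1−p) = −8p + 4; against b2: 9p + (-9)(1−p) = 18p − 9.
Setting these equal: −8p + 4 = 18p − 9 ⇒ −26p = -13 ⇒ p = 1/2, and the value is (-8)·(1/2) + 4 = 0.
For the column player: with q = P(b1), equating B's and C's payoffs gives −13q + 9 = 13q − 9 ⇒ q = 9/13.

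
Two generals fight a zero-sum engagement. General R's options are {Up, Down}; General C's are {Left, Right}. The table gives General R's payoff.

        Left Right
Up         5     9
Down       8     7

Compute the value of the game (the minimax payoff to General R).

Row minima: Up → 5, Down → 7; maximin = 7.
Column maxima: Left → 8, Right → 9; minimax = 8.
7 ≠ 8, so there is no saddle point; optimal play is mixed.
Let General R play Up with probability p. Expected payoff against Left: 5p + 8(1−p) = −3p + 8; against Right: 9p + 7(1−p) = 2p + 7.
Setting these equal: −3p + 8 = 2p + 7 ⇒ −5p = -1 ⇒ p = 1/5, and the value is (-3)·(1/5) + 8 = 37/5.
For General C: with q = P(Left), equating Up's and Down's payoffs gives −4q + 9 = q + 7 ⇒ q = 2/5.

37/5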